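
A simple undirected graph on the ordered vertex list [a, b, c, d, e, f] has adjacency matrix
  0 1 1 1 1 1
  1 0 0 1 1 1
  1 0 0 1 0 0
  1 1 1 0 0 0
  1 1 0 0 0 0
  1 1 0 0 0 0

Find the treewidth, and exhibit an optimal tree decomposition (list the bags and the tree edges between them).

Every bag has size at most 3, so the width is 3 − 1 = 2 and tw(G) ≤ 2. Conversely, {a, c, d} is a clique of size 3, and the vertices of any clique must share a bag in every tree decomposition; so some bag has ≥ 3 vertices and tw(G) ≥ 2. The upper and lower bounds meet at 2, so that is the treewidth.

Treewidth 2.
One such decomposition:
Bags: B1 = {a, b, f}  B2 = {a, b, d}  B3 = {a, b, e}  B4 = {a, c, d}
Tree: B1–B2, B1–B3, B2–B4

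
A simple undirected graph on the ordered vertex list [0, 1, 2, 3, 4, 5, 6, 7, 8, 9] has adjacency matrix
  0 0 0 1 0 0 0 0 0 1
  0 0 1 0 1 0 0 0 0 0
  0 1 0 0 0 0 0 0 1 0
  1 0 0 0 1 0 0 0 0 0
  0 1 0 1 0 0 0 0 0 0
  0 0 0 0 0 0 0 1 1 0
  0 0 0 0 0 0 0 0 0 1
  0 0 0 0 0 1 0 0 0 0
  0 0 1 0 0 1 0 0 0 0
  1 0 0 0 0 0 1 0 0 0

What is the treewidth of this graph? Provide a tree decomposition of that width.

Every bag has size at most 2, so the width is 2 − 1 = 1 and tw(G) ≤ 1. Any graph with an edge has treewidth ≥ 1, and G has the edge 7–5. Therefore the treewidth is 1.

Treewidth 1.
One such decomposition:
Bags: B1 = {5, 7}  B2 = {5, 8}  B3 = {2, 8}  B4 = {1, 2}  B5 = {1, 4}  B6 = {3, 4}  B7 = {0, 3}  B8 = {0, 9}  B9 = {6, 9}
Tree: B1–B2, B2–B3, B3–B4, B4–B5, B5–B6, B6–B7, B7–B8, B8–B9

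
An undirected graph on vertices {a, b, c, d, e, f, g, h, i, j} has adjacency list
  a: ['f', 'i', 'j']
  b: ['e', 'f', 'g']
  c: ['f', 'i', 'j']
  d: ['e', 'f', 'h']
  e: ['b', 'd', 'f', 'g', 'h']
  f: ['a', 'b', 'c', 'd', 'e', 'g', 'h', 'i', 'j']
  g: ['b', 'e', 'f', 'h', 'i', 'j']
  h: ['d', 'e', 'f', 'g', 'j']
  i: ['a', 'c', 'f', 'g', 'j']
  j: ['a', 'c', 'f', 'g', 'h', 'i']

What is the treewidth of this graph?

3

A width-3 tree decomposition is:
Bags: B1 = {f, g, h, j}  B2 = {e, f, g, h}  B3 = {f, g, i, j}  B4 = {b, e, f, g}  B5 = {c, f, i, j}  B6 = {a, f, i, j}  B7 = {d, e, f, h}
Tree: B1–B2, B1–B3, B2–B4, B3–B5, B5–B6, B2–B7
Every bag has size at most 4, so the width is 4 − 1 = 3 and tw(G) ≤ 3. For the lower bound, the 4 vertices {d, e, f, h} are pairwise adjacent, and any tree decomposition puts a clique entirely inside one bag — forcing width ≥ 3. Combining the bounds, tw(G) = 3.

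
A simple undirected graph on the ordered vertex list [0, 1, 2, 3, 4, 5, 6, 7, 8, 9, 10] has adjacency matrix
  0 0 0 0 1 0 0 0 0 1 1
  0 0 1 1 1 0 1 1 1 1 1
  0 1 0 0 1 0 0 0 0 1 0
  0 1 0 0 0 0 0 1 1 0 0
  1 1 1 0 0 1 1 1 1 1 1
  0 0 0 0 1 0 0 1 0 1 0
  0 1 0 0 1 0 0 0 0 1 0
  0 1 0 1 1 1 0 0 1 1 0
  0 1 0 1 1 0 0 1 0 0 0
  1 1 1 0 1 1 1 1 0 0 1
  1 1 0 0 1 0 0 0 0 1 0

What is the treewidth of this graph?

A width-3 tree decomposition is:
Bags: B1 = {1, 4, 7, 9}  B2 = {1, 4, 6, 9}  B3 = {1, 2, 4, 9}  B4 = {1, 4, 7, 8}  B5 = {1, 3, 7, 8}  B6 = {1, 4, 9, 10}  B7 = {4, 5, 7, 9}  B8 = {0, 4, 9, 10}
Tree: B1–B2, B2–B3, B1–B4, B4–B5, B3–B6, B1–B7, B6–B8
Every bag has size at most 4, so the width is 4 − 1 = 3 and tw(G) ≤ 3. On the other hand G contains the 4-clique {1, 3, 7, 8}. A clique must lie in a single bag of any decomposition, so no decomposition can have width below 3. Combining the bounds, tw(G) = 3.

3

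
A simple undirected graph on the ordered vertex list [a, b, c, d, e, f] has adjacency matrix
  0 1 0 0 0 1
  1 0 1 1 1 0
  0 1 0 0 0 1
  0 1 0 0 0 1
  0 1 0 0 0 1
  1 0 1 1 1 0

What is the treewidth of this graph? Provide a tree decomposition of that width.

Each bag holds 3 vertices, so the decomposition has width 2, which upper-bounds the treewidth. Since f–e–b–c–f is a cycle in G, G is not acyclic. Forests are exactly the graphs of treewidth ≤ 1, so tw(G) ≥ 2. Hence tw(G) = 2 exactly.

Treewidth 2.
One optimal decomposition is:
Bags: B1 = {b, e, f}  B2 = {b, c, f}  B3 = {b, d, f}  B4 = {a, b, f}
Tree: B1–B2, B2–B3, B3–B4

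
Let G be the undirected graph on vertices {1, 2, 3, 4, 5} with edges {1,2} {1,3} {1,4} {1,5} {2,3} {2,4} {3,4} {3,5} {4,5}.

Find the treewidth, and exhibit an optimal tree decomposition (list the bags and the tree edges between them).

The largest bag has 4 vertices, giving width 3; this decomposition certifies tw(G) ≤ 3. Conversely, {1, 2, 3, 4} is a clique of size 4, and the vertices of any clique must share a bag in every tree decomposition; so some bag has ≥ 4 vertices and tw(G) ≥ 3. The upper and lower bounds meet at 3, so that is the treewidth.

Treewidth 3.
Bags: B1 = {1, 3, 4, 5}  B2 = {1, 2, 3, 4}
Tree: B1–B2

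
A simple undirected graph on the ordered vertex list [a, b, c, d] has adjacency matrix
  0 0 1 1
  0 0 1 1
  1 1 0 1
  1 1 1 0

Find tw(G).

A width-2 tree decomposition is:
Bags: B1 = {b, c, d}  B2 = {a, c, d}
Tree: B1–B2
Each bag holds 3 vertices, so the decomposition has width 2, which upper-bounds the treewidth. For the lower bound, the 3 vertices {a, c, d} are pairwise adjacent, and any tree decomposition puts a clique entirely inside one bag — forcing width ≥ 2. The upper and lower bounds meet at 2, so that is the treewidth.

2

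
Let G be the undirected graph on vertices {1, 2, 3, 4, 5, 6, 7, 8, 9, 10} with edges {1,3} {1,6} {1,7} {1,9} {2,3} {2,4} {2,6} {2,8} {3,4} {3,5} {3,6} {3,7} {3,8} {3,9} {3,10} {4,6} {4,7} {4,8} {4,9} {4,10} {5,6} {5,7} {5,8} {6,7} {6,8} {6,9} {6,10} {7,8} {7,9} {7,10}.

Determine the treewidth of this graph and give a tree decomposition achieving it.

Treewidth 4.
Bags: B1 = {3, 4, 6, 7, 10}  B2 = {3, 4, 6, 7, 8}  B3 = {2, 3, 4, 6, 8}  B4 = {3, 4, 6, 7, 9}  B5 = {3, 5, 6, 7, 8}  B6 = {1, 3, 6, 7, 9}
Tree: B1–B2, B2–B3, B1–B4, B2–B5, B4–B6

The largest bag has 5 vertices, giving width 4; this decomposition certifies tw(G) ≤ 4. For the lower bound, the 5 vertices {2, 3, 4, 6, 8} are pairwise adjacent, and any tree decomposition puts a clique entirely inside one bag — forcing width ≥ 4. The upper and lower bounds meet at 4, so that is the treewidth.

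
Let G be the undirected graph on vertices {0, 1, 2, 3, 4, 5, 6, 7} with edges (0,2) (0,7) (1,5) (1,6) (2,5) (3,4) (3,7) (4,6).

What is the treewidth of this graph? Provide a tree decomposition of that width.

Treewidth 2.
Bags: B1 = {3, 4, 7}  B2 = {0, 4, 7}  B3 = {0, 2, 4}  B4 = {2, 4, 5}  B5 = {1, 4, 5}  B6 = {1, 4, 6}
Tree: B1–B2, B2–B3, B3–B4, B4–B5, B5–B6

Every bag has size at most 3, so the width is 3 − 1 = 2 and tw(G) ≤ 2. For the lower bound, G contains the cycle 4–3–7–0–2–5–1–6–4, so G is not a forest; only forests have treewidth ≤ 1, hence tw(G) ≥ 2. Combining the bounds, tw(G) = 2.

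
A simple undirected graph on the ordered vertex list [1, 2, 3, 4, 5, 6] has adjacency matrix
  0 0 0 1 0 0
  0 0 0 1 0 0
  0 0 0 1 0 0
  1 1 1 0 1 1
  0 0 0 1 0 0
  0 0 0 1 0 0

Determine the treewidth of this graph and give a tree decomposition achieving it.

Treewidth 1.
Bags: B1 = {3, 4}  B2 = {2, 4}  B3 = {1, 4}  B4 = {4, 5}  B5 = {4, 6}
Tree: B1–B2, B1–B3, B2–B4, B4–B5

Every bag has size at most 2, so the width is 2 − 1 = 1 and tw(G) ≤ 1. Since G has at least one edge (e.g. 4–3), it is not an edgeless graph, so tw(G) ≥ 1. Therefore the treewidth is 1.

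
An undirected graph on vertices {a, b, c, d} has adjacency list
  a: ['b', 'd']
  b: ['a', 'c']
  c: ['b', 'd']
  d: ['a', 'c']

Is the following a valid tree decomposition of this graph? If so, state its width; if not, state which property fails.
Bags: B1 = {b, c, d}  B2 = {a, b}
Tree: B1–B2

A tree decomposition must satisfy three properties: every vertex lies in some bag; for every edge, both endpoints lie together in some bag; and for every vertex, the bags containing it form a connected subtree. Here edge (d,a) lies in no bag, so the decomposition is invalid.

No — edge (d,a) lies in no bag.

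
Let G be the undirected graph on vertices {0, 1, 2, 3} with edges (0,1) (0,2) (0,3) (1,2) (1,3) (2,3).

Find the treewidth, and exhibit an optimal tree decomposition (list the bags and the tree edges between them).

A single bag containing all 4 vertices is trivially a valid decomposition of width 3. On the other hand G contains the 4-clique {0, 1, 2, 3}. A clique must lie in a single bag of any decomposition, so no decomposition can have width below 3. Combining the bounds, tw(G) = 3.

Treewidth 3.
One such decomposition:
Bags: B1 = {0, 1, 2, 3}
Tree: (single bag)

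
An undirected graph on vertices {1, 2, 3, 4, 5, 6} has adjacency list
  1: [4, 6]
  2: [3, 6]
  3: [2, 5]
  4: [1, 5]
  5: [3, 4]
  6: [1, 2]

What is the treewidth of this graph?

2

A width-2 tree decomposition is:
Bags: B1 = {1, 4, 6}  B2 = {4, 5, 6}  B3 = {3, 5, 6}  B4 = {2, 3, 6}
Tree: B1–B2, B2–B3, B3–B4
Every bag has size at most 3, so the width is 3 − 1 = 2 and tw(G) ≤ 2. For the lower bound, G contains the cycle 6–1–4–5–3–2–6, so G is not a forest; only forests have treewidth ≤ 1, hence tw(G) ≥ 2. Combining the bounds, tw(G) = 2.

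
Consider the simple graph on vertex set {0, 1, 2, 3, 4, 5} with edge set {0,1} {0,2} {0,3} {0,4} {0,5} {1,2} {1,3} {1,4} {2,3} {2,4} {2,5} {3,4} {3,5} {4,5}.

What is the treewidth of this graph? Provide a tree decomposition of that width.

Treewidth 4.
One optimal decomposition is:
Bags: B1 = {0, 1, 2, 3, 4}  B2 = {0, 2, 3, 4, 5}
Tree: B1–B2

Each bag holds 5 vertices, so the decomposition has width 4, which upper-bounds the treewidth. On the other hand G contains the 5-clique {0, 1, 2, 3, 4}. A clique must lie in a single bag of any decomposition, so no decomposition can have width below 4. The upper and lower bounds meet at 4, so that is the treewidth.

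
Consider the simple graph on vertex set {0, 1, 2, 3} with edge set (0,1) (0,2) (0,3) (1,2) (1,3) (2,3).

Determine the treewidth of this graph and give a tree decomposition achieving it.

Treewidth 3.
Bags: B1 = {0, 1, 2, 3}
Tree: (single bag)

A single bag containing all 4 vertices is trivially a valid decomposition of width 3. On the other hand G contains the 4-clique {0, 1, 2, 3}. A clique must lie in a single bag of any decomposition, so no decomposition can have width below 3. The upper and lower bounds meet at 3, so that is the treewidth.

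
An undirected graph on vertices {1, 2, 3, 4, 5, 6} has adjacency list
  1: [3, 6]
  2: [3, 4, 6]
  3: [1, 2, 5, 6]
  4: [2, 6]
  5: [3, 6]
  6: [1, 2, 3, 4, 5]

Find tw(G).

A width-2 tree decomposition is:
Bags: B1 = {2, 3, 6}  B2 = {3, 5, 6}  B3 = {2, 4, 6}  B4 = {1, 3, 6}
Tree: B1–B2, B1–B3, B1–B4
Each bag holds 3 vertices, so the decomposition has width 2, which upper-bounds the treewidth. Conversely, {1, 3, 6} is a clique of size 3, and the vertices of any clique must share a bag in every tree decomposition; so some bag has ≥ 3 vertices and tw(G) ≥ 2. The upper and lower bounds meet at 2, so that is the treewidth.

2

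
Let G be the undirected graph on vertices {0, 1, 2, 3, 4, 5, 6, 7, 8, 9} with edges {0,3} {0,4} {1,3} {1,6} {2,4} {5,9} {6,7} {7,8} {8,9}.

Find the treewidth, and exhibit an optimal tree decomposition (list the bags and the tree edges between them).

Each bag holds 2 vertices, so the decomposition has width 1, which upper-bounds the treewidth. Any graph with an edge has treewidth ≥ 1, and G has the edge 5–9. Therefore the treewidth is 1.

Treewidth 1.
One such decomposition:
Bags: B1 = {5, 9}  B2 = {8, 9}  B3 = {7, 8}  B4 = {6, 7}  B5 = {1, 6}  B6 = {1, 3}  B7 = {0, 3}  B8 = {0, 4}  B9 = {2, 4}
Tree: B1–B2, B2–B3, B3–B4, B4–B5, B5–B6, B6–B7, B7–B8, B8–B9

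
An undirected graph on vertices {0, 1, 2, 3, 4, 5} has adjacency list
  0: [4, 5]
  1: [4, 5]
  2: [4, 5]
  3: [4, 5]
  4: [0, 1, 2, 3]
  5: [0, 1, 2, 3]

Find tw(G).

2

A width-2 tree decomposition is:
Bags: B1 = {1, 4, 5}  B2 = {3, 4, 5}  B3 = {2, 4, 5}  B4 = {0, 4, 5}
Tree: B1–B2, B2–B3, B3–B4
The largest bag has 3 vertices, giving width 2; this decomposition certifies tw(G) ≤ 2. For the lower bound, G contains the cycle 1–4–3–5–1, so G is not a forest; only forests have treewidth ≤ 1, hence tw(G) ≥ 2. Therefore the treewidth is 2.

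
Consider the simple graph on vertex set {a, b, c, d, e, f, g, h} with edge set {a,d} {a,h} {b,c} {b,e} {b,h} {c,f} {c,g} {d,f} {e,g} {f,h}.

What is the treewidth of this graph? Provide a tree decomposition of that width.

Each bag holds 3 vertices, so the decomposition has width 2, which upper-bounds the treewidth. The edges g–e–b–c–g form a cycle, so G is not a tree and its treewidth is at least 2. Hence tw(G) = 2 exactly.

Treewidth 2.
Bags: B1 = {c, e, g}  B2 = {b, c, e}  B3 = {b, c, f}  B4 = {b, f, h}  B5 = {d, f, h}  B6 = {a, d, h}
Tree: B1–B2, B2–B3, B3–B4, B4–B5, B5–B6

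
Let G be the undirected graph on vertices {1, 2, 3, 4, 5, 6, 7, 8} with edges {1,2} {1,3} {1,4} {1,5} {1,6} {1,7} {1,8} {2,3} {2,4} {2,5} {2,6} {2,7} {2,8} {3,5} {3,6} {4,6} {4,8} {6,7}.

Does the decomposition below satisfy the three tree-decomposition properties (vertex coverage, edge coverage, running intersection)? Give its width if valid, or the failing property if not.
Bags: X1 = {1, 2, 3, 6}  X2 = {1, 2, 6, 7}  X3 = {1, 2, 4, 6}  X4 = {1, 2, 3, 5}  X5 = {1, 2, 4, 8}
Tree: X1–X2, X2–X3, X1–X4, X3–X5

Yes; width 3.

Vertex coverage: the bags together contain {1, 2, 3, 4, 5, 6, 7, 8}, the full vertex set. Edge coverage: each edge of G has both endpoints in at least one bag. Running intersection: for every vertex, the bags containing it form a connected subtree. All three properties hold, so this is a valid tree decomposition of width max|bag| − 1 = 3, and hence tw(G) ≤ 3.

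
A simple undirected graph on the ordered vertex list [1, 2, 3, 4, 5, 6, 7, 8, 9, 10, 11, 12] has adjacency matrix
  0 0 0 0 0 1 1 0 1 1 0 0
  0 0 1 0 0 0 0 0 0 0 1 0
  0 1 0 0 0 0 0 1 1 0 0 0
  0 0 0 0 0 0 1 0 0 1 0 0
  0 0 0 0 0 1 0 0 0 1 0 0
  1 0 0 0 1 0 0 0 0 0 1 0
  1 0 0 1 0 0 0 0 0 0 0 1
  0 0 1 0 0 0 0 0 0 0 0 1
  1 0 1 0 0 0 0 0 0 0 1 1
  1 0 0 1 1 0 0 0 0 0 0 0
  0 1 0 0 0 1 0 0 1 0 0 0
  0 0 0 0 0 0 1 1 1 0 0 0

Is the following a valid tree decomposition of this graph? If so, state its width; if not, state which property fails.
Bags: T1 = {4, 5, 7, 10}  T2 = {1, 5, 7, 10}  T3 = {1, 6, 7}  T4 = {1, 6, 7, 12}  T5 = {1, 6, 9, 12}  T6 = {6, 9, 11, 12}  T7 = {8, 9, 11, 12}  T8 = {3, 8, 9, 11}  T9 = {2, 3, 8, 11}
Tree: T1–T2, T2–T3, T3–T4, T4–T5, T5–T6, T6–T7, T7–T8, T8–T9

A tree decomposition must satisfy three properties: every vertex lies in some bag; for every edge, both endpoints lie together in some bag; and for every vertex, the bags containing it form a connected subtree. Here edge (5,6) lies in no bag, so the decomposition is invalid.

No — edge (5,6) lies in no bag.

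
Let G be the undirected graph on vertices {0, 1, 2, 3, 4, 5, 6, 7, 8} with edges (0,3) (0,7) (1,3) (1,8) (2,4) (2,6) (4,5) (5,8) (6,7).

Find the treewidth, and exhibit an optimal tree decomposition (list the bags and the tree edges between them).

Treewidth 2.
Bags: B1 = {4, 5, 8}  B2 = {1, 4, 8}  B3 = {1, 3, 4}  B4 = {0, 3, 4}  B5 = {0, 4, 7}  B6 = {4, 6, 7}  B7 = {2, 4, 6}
Tree: B1–B2, B2–B3, B3–B4, B4–B5, B5–B6, B6–B7

Each bag holds 3 vertices, so the decomposition has width 2, which upper-bounds the treewidth. For the lower bound, G contains the cycle 4–5–8–1–3–0–7–6–2–4, so G is not a forest; only forests have treewidth ≤ 1, hence tw(G) ≥ 2. Combining the bounds, tw(G) = 2.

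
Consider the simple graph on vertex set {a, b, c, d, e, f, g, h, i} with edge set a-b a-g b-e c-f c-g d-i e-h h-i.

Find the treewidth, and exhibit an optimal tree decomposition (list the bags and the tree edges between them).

Treewidth 1.
One such decomposition:
Bags: B1 = {c, f}  B2 = {c, g}  B3 = {a, g}  B4 = {a, b}  B5 = {b, e}  B6 = {e, h}  B7 = {h, i}  B8 = {d, i}
Tree: B1–B2, B2–B3, B3–B4, B4–B5, B5–B6, B6–B7, B7–B8

Every bag has size at most 2, so the width is 2 − 1 = 1 and tw(G) ≤ 1. Any graph with an edge has treewidth ≥ 1, and G has the edge f–c. Combining the bounds, tw(G) = 1.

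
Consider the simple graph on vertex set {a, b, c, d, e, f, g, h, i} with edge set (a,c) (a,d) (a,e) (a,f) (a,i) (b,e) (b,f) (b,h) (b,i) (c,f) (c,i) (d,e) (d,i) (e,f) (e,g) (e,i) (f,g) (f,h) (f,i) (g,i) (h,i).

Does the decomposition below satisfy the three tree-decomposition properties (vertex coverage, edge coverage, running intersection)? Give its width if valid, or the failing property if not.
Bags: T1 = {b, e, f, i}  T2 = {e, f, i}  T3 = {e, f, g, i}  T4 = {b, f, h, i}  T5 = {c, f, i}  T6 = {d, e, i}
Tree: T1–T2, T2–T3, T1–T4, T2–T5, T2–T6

No — vertex a appears in no bag.

A tree decomposition must satisfy three properties: every vertex lies in some bag; for every edge, both endpoints lie together in some bag; and for every vertex, the bags containing it form a connected subtree. Here vertex a appears in no bag, so the decomposition is invalid.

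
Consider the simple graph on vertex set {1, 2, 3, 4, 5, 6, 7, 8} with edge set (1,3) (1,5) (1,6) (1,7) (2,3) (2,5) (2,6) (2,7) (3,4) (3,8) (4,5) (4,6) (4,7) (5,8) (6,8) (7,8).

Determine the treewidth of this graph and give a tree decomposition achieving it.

Treewidth 4.
One such decomposition:
Bags: B1 = {3, 5, 6, 7, 8}  B2 = {3, 4, 5, 6, 7}  B3 = {2, 3, 5, 6, 7}  B4 = {1, 3, 5, 6, 7}
Tree: B1–B2, B2–B3, B3–B4

Each bag holds 5 vertices, so the decomposition has width 4, which upper-bounds the treewidth. For the lower bound: the 5 vertex sets {7,8}, {4,6}, {2,5}, {3}, {1} are disjoint, each induces a connected subgraph, and every pair is joined by at least one edge of G. Contracting each set to a single vertex therefore yields K_{5} as a minor, and since treewidth is minor-monotone, tw(G) ≥ tw(K_{5}) = 4. Therefore the treewidth is 4.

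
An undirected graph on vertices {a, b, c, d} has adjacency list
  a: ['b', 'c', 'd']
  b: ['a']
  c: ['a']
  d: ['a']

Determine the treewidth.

A width-1 tree decomposition is:
Bags: B1 = {a, b}  B2 = {a, d}  B3 = {a, c}
Tree: B1–B2, B2–B3
Every bag has size at most 2, so the width is 2 − 1 = 1 and tw(G) ≤ 1. G has an edge, so its treewidth is at least 1. Hence tw(G) = 1 exactly.

1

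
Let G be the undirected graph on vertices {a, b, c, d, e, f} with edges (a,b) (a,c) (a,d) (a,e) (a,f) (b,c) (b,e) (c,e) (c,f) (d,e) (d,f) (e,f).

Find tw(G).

A width-3 tree decomposition is:
Bags: B1 = {a, c, e, f}  B2 = {a, d, e, f}  B3 = {a, b, c, e}
Tree: B1–B2, B1–B3
The largest bag has 4 vertices, giving width 3; this decomposition certifies tw(G) ≤ 3. On the other hand G contains the 4-clique {a, d, e, f}. A clique must lie in a single bag of any decomposition, so no decomposition can have width below 3. Hence tw(G) = 3 exactly.

3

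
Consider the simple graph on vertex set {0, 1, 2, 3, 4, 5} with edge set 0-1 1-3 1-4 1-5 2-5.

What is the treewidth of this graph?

A width-1 tree decomposition is:
Bags: B1 = {0, 1}  B2 = {1, 5}  B3 = {1, 4}  B4 = {1, 3}  B5 = {2, 5}
Tree: B1–B2, B1–B3, B2–B4, B2–B5
Every bag has size at most 2, so the width is 2 − 1 = 1 and tw(G) ≤ 1. Since G has at least one edge (e.g. 0–1), it is not an edgeless graph, so tw(G) ≥ 1. Combining the bounds, tw(G) = 1.

1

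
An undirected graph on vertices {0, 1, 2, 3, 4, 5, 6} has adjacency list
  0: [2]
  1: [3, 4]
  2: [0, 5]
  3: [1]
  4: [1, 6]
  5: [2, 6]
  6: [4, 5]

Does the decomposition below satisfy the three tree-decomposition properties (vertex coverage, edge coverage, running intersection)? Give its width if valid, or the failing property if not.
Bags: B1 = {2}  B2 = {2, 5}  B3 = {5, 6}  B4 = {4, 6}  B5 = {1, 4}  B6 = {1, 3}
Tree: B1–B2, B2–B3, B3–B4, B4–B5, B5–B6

A tree decomposition must satisfy three properties: every vertex lies in some bag; for every edge, both endpoints lie together in some bag; and for every vertex, the bags containing it form a connected subtree. Here vertex 0 appears in no bag, so the decomposition is invalid.

No — vertex 0 appears in no bag.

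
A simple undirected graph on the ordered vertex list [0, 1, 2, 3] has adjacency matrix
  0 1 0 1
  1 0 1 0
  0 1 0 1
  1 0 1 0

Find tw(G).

2

A width-2 tree decomposition is:
Bags: B1 = {0, 1, 3}  B2 = {1, 2, 3}
Tree: B1–B2
Every bag has size at most 3, so the width is 3 − 1 = 2 and tw(G) ≤ 2. For the lower bound, G contains the cycle 3–0–1–2–3, so G is not a forest; only forests have treewidth ≤ 1, hence tw(G) ≥ 2. The upper and lower bounds meet at 2, so that is the treewidth.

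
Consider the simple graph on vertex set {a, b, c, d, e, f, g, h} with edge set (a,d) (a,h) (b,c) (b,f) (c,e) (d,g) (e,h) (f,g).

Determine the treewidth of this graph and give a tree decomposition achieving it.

The largest bag has 3 vertices, giving width 2; this decomposition certifies tw(G) ≤ 2. For the lower bound, G contains the cycle h–e–c–b–f–g–d–a–h, so G is not a forest; only forests have treewidth ≤ 1, hence tw(G) ≥ 2. The upper and lower bounds meet at 2, so that is the treewidth.

Treewidth 2.
One optimal decomposition is:
Bags: B1 = {c, e, h}  B2 = {b, c, h}  B3 = {b, f, h}  B4 = {f, g, h}  B5 = {d, g, h}  B6 = {a, d, h}
Tree: B1–B2, B2–B3, B3–B4, B4–B5, B5–B6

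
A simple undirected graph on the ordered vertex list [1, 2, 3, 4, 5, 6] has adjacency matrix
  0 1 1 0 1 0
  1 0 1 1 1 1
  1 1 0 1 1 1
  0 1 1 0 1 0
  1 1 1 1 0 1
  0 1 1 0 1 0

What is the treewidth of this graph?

A width-3 tree decomposition is:
Bags: B1 = {2, 3, 4, 5}  B2 = {2, 3, 5, 6}  B3 = {1, 2, 3, 5}
Tree: B1–B2, B2–B3
Every bag has size at most 4, so the width is 4 − 1 = 3 and tw(G) ≤ 3. On the other hand G contains the 4-clique {1, 2, 3, 5}. A clique must lie in a single bag of any decomposition, so no decomposition can have width below 3. Combining the bounds, tw(G) = 3.

3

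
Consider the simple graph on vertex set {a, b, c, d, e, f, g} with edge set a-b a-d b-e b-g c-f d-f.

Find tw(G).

A width-1 tree decomposition is:
Bags: B1 = {d, f}  B2 = {a, d}  B3 = {a, b}  B4 = {b, g}  B5 = {b, e}  B6 = {c, f}
Tree: B1–B2, B2–B3, B3–B4, B3–B5, B1–B6
Each bag holds 2 vertices, so the decomposition has width 1, which upper-bounds the treewidth. Since G has at least one edge (e.g. d–f), it is not an edgeless graph, so tw(G) ≥ 1. Therefore the treewidth is 1.

1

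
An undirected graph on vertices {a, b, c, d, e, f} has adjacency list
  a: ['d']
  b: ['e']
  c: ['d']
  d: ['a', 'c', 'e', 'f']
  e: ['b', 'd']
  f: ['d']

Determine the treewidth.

A width-1 tree decomposition is:
Bags: B1 = {c, d}  B2 = {d, f}  B3 = {d, e}  B4 = {a, d}  B5 = {b, e}
Tree: B1–B2, B1–B3, B1–B4, B3–B5
Every bag has size at most 2, so the width is 2 − 1 = 1 and tw(G) ≤ 1. Any graph with an edge has treewidth ≥ 1, and G has the edge d–c. Hence tw(G) = 1 exactly.

1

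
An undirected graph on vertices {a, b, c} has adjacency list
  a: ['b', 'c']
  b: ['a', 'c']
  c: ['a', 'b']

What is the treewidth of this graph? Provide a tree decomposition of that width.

Treewidth 2.
One such decomposition:
Bags: B1 = {a, b, c}
Tree: (single bag)

A single bag containing all 3 vertices is trivially a valid decomposition of width 2. For the lower bound, the 3 vertices {a, b, c} are pairwise adjacent, and any tree decomposition puts a clique entirely inside one bag — forcing width ≥ 2. The upper and lower bounds meet at 2, so that is the treewidth.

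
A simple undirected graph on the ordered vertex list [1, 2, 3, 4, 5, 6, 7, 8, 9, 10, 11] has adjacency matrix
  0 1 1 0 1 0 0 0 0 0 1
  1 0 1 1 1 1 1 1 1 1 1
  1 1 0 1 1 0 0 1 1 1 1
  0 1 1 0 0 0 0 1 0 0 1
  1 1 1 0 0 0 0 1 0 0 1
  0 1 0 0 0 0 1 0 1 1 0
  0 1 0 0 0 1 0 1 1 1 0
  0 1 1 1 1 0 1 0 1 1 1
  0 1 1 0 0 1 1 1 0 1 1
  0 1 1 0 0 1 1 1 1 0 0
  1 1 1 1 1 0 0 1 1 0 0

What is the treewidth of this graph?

A width-4 tree decomposition is:
Bags: B1 = {2, 3, 8, 9, 11}  B2 = {2, 3, 8, 9, 10}  B3 = {2, 7, 8, 9, 10}  B4 = {2, 3, 5, 8, 11}  B5 = {2, 3, 4, 8, 11}  B6 = {1, 2, 3, 5, 11}  B7 = {2, 6, 7, 9, 10}
Tree: B1–B2, B2–B3, B1–B4, B4–B5, B4–B6, B3–B7
Each bag holds 5 vertices, so the decomposition has width 4, which upper-bounds the treewidth. Conversely, {2, 3, 8, 9, 10} is a clique of size 5, and the vertices of any clique must share a bag in every tree decomposition; so some bag has ≥ 5 vertices and tw(G) ≥ 4. Hence tw(G) = 4 exactly.

4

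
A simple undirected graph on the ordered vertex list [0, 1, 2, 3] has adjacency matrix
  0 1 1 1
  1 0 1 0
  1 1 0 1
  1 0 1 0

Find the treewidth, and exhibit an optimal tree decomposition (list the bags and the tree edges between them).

Treewidth 2.
Bags: B1 = {0, 2, 3}  B2 = {0, 1, 2}
Tree: B1–B2

Every bag has size at most 3, so the width is 3 − 1 = 2 and tw(G) ≤ 2. On the other hand G contains the 3-clique {0, 1, 2}. A clique must lie in a single bag of any decomposition, so no decomposition can have width below 2. Therefore the treewidth is 2.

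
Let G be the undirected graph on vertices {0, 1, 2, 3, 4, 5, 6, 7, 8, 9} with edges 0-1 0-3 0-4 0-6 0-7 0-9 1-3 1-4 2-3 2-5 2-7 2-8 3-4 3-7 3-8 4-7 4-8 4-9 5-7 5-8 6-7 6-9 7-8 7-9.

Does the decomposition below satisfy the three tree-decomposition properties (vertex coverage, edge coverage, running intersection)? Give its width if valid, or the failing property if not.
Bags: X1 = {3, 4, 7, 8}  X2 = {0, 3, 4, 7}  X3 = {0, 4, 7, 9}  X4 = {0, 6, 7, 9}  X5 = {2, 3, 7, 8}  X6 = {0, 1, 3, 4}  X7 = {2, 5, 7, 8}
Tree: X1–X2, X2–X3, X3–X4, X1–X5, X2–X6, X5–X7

Yes; width 3.

Checking the three conditions: (i) the bags cover all of {0, 1, 2, 3, 4, 5, 6, 7, 8, 9}; (ii) for each edge, some bag contains both endpoints; (iii) the bags containing any fixed vertex form a subtree. All hold, so the decomposition is valid with width 4 − 1 = 3.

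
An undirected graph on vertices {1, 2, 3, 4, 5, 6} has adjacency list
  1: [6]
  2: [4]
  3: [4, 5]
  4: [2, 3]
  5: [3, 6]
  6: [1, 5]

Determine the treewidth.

1

A width-1 tree decomposition is:
Bags: B1 = {1, 6}  B2 = {5, 6}  B3 = {3, 5}  B4 = {3, 4}  B5 = {2, 4}
Tree: B1–B2, B2–B3, B3–B4, B4–B5
The largest bag has 2 vertices, giving width 1; this decomposition certifies tw(G) ≤ 1. Any graph with an edge has treewidth ≥ 1, and G has the edge 1–6. The upper and lower bounds meet at 1, so that is the treewidth.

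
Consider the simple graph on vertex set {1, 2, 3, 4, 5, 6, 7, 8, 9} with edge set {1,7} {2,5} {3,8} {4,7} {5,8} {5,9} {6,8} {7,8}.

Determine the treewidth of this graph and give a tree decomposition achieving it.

Every bag has size at most 2, so the width is 2 − 1 = 1 and tw(G) ≤ 1. G has an edge, so its treewidth is at least 1. Hence tw(G) = 1 exactly.

Treewidth 1.
Bags: B1 = {6, 8}  B2 = {5, 8}  B3 = {7, 8}  B4 = {2, 5}  B5 = {3, 8}  B6 = {5, 9}  B7 = {1, 7}  B8 = {4, 7}
Tree: B1–B2, B2–B3, B2–B4, B2–B5, B2–B6, B3–B7, B7–B8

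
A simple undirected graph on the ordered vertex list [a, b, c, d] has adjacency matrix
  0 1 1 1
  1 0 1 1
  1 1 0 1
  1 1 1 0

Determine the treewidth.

3

A width-3 tree decomposition is:
Bags: B1 = {a, b, c, d}
Tree: (single bag)
With just one bag of size 4, the width is 4 − 1 = 3, so tw(G) ≤ 3. For the lower bound, the 4 vertices {a, b, c, d} are pairwise adjacent, and any tree decomposition puts a clique entirely inside one bag — forcing width ≥ 3. Therefore the treewidth is 3.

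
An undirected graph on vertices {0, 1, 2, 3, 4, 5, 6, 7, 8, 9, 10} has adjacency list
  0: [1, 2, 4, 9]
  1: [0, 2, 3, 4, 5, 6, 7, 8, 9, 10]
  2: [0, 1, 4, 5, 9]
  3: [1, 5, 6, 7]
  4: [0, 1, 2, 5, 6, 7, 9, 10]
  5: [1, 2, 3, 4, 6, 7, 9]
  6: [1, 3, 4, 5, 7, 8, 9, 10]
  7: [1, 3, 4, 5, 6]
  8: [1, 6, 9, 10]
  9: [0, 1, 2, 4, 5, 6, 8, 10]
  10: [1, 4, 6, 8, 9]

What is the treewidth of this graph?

A width-4 tree decomposition is:
Bags: B1 = {1, 2, 4, 5, 9}  B2 = {1, 4, 5, 6, 9}  B3 = {1, 4, 6, 9, 10}  B4 = {1, 6, 8, 9, 10}  B5 = {0, 1, 2, 4, 9}  B6 = {1, 4, 5, 6, 7}  B7 = {1, 3, 5, 6, 7}
Tree: B1–B2, B2–B3, B3–B4, B1–B5, B2–B6, B6–B7
Each bag holds 5 vertices, so the decomposition has width 4, which upper-bounds the treewidth. On the other hand G contains the 5-clique {1, 6, 8, 9, 10}. A clique must lie in a single bag of any decomposition, so no decomposition can have width below 4. Therefore the treewidth is 4.

4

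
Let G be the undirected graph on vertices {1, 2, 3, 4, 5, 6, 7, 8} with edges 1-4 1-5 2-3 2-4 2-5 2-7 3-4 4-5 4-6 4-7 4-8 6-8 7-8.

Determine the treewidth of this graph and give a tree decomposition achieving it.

Treewidth 2.
One such decomposition:
Bags: B1 = {2, 4, 7}  B2 = {2, 4, 5}  B3 = {4, 7, 8}  B4 = {2, 3, 4}  B5 = {1, 4, 5}  B6 = {4, 6, 8}
Tree: B1–B2, B1–B3, B1–B4, B2–B5, B3–B6

Every bag has size at most 3, so the width is 3 − 1 = 2 and tw(G) ≤ 2. Conversely, {4, 6, 8} is a clique of size 3, and the vertices of any clique must share a bag in every tree decomposition; so some bag has ≥ 3 vertices and tw(G) ≥ 2. Therefore the treewidth is 2.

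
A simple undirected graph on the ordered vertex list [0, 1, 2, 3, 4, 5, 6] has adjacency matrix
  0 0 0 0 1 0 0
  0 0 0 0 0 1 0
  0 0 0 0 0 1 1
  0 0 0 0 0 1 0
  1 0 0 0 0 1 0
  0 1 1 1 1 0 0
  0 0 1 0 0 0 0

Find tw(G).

A width-1 tree decomposition is:
Bags: B1 = {4, 5}  B2 = {3, 5}  B3 = {0, 4}  B4 = {2, 5}  B5 = {1, 5}  B6 = {2, 6}
Tree: B1–B2, B1–B3, B1–B4, B4–B5, B4–B6
Each bag holds 2 vertices, so the decomposition has width 1, which upper-bounds the treewidth. Any graph with an edge has treewidth ≥ 1, and G has the edge 4–5. Combining the bounds, tw(G) = 1.

1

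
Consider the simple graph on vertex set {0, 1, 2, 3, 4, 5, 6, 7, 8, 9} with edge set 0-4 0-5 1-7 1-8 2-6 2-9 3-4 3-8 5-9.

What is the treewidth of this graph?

1

A width-1 tree decomposition is:
Bags: B1 = {1, 7}  B2 = {1, 8}  B3 = {3, 8}  B4 = {3, 4}  B5 = {0, 4}  B6 = {0, 5}  B7 = {5, 9}  B8 = {2, 9}  B9 = {2, 6}
Tree: B1–B2, B2–B3, B3–B4, B4–B5, B5–B6, B6–B7, B7–B8, B8–B9
Each bag holds 2 vertices, so the decomposition has width 1, which upper-bounds the treewidth. G has an edge, so its treewidth is at least 1. Hence tw(G) = 1 exactly.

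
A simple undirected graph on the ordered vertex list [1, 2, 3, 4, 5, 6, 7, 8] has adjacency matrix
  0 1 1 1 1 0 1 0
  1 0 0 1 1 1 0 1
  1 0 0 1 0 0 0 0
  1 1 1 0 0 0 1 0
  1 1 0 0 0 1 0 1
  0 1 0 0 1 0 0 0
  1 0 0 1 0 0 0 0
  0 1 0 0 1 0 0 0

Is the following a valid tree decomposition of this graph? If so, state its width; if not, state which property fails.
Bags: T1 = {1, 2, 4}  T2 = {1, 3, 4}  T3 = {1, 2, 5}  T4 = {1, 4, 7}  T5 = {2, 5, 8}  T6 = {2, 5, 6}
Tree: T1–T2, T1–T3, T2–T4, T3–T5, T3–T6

Yes; width 2.

Vertex coverage: the bags together contain {1, 2, 3, 4, 5, 6, 7, 8}, the full vertex set. Edge coverage: each edge of G has both endpoints in at least one bag. Running intersection: for every vertex, the bags containing it form a connected subtree. All three properties hold, so this is a valid tree decomposition of width max|bag| − 1 = 2, and hence tw(G) ≤ 2.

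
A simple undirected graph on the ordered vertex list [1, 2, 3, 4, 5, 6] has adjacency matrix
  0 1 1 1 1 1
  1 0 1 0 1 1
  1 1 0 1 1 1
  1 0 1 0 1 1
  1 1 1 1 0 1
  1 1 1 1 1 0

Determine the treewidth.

4

A width-4 tree decomposition is:
Bags: B1 = {1, 3, 4, 5, 6}  B2 = {1, 2, 3, 5, 6}
Tree: B1–B2
The largest bag has 5 vertices, giving width 4; this decomposition certifies tw(G) ≤ 4. Conversely, {1, 2, 3, 5, 6} is a clique of size 5, and the vertices of any clique must share a bag in every tree decomposition; so some bag has ≥ 5 vertices and tw(G) ≥ 4. Combining the bounds, tw(G) = 4.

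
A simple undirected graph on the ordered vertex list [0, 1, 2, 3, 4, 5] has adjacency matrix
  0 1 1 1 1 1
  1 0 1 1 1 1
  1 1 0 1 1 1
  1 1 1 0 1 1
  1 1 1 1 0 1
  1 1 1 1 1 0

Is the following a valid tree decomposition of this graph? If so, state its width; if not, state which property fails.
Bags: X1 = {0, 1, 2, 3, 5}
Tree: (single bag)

No — vertex 4 appears in no bag.

A tree decomposition must satisfy three properties: every vertex lies in some bag; for every edge, both endpoints lie together in some bag; and for every vertex, the bags containing it form a connected subtree. Here vertex 4 appears in no bag, so the decomposition is invalid.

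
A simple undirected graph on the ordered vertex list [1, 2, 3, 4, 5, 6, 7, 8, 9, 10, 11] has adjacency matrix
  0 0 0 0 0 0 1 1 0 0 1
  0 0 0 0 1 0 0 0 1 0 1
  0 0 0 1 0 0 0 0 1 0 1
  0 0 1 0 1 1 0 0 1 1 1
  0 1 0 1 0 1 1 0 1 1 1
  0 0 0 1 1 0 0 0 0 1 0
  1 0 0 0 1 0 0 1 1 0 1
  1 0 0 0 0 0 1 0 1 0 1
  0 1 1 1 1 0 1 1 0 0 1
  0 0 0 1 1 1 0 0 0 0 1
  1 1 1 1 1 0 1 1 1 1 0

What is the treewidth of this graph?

3

A width-3 tree decomposition is:
Bags: B1 = {4, 5, 9, 11}  B2 = {5, 7, 9, 11}  B3 = {2, 5, 9, 11}  B4 = {7, 8, 9, 11}  B5 = {1, 7, 8, 11}  B6 = {3, 4, 9, 11}  B7 = {4, 5, 10, 11}  B8 = {4, 5, 6, 10}
Tree: B1–B2, B2–B3, B2–B4, B4–B5, B1–B6, B1–B7, B7–B8
The largest bag has 4 vertices, giving width 3; this decomposition certifies tw(G) ≤ 3. For the lower bound, the 4 vertices {1, 7, 8, 11} are pairwise adjacent, and any tree decomposition puts a clique entirely inside one bag — forcing width ≥ 3. Hence tw(G) = 3 exactly.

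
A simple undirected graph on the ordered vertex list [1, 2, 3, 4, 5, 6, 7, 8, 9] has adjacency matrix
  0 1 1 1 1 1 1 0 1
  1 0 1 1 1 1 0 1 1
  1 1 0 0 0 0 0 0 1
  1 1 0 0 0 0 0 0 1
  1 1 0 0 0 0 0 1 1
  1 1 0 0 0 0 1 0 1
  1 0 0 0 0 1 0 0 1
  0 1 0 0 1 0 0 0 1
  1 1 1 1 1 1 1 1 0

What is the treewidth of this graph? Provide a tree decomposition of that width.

Treewidth 3.
Bags: B1 = {1, 2, 6, 9}  B2 = {1, 2, 5, 9}  B3 = {1, 2, 4, 9}  B4 = {2, 5, 8, 9}  B5 = {1, 2, 3, 9}  B6 = {1, 6, 7, 9}
Tree: B1–B2, B1–B3, B2–B4, B2–B5, B1–B6

The largest bag has 4 vertices, giving width 3; this decomposition certifies tw(G) ≤ 3. For the lower bound, the 4 vertices {2, 5, 8, 9} are pairwise adjacent, and any tree decomposition puts a clique entirely inside one bag — forcing width ≥ 3. Combining the bounds, tw(G) = 3.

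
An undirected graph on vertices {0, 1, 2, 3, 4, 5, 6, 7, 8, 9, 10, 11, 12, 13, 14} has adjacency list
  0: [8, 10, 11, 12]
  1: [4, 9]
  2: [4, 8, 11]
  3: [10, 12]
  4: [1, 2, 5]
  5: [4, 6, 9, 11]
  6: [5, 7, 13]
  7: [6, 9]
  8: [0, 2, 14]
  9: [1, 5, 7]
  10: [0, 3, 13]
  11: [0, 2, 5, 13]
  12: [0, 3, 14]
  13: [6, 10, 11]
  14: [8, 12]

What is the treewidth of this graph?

A width-3 tree decomposition is:
Bags: B1 = {3, 10, 12, 14}  B2 = {0, 10, 12, 14}  B3 = {0, 8, 10, 14}  B4 = {0, 8, 10, 13}  B5 = {0, 8, 11, 13}  B6 = {2, 8, 11, 13}  B7 = {2, 6, 11, 13}  B8 = {2, 5, 6, 11}  B9 = {2, 4, 5, 6}  B10 = {4, 5, 6, 7}  B11 = {4, 5, 7, 9}  B12 = {1, 4, 7, 9}
Tree: B1–B2, B2–B3, B3–B4, B4–B5, B5–B6, B6–B7, B7–B8, B8–B9, B9–B10, B10–B11, B11–B12
Every bag has size at most 4, so the width is 4 − 1 = 3 and tw(G) ≤ 3. For the lower bound: the 4 vertex sets {3,12,14}, {10}, {0}, {2,8,11,13} are disjoint, each induces a connected subgraph, and every pair is joined by at least one edge of G. Contracting each set to a single vertex therefore yields K_{4} as a minor, and since treewidth is minor-monotone, tw(G) ≥ tw(K_{4}) = 3. The upper and lower bounds meet at 3, so that is the treewidth.

3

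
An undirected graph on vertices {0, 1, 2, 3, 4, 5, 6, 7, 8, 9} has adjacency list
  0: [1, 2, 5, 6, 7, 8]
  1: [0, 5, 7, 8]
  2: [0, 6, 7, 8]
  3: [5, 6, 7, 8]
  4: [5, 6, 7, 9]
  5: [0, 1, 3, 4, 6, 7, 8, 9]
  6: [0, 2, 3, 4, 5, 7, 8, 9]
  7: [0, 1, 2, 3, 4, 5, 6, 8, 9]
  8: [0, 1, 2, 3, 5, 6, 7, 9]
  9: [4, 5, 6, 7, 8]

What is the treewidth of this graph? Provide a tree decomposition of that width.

Every bag has size at most 5, so the width is 5 − 1 = 4 and tw(G) ≤ 4. For the lower bound, the 5 vertices {0, 2, 6, 7, 8} are pairwise adjacent, and any tree decomposition puts a clique entirely inside one bag — forcing width ≥ 4. Hence tw(G) = 4 exactly.

Treewidth 4.
Bags: B1 = {0, 2, 6, 7, 8}  B2 = {0, 5, 6, 7, 8}  B3 = {0, 1, 5, 7, 8}  B4 = {5, 6, 7, 8, 9}  B5 = {4, 5, 6, 7, 9}  B6 = {3, 5, 6, 7, 8}
Tree: B1–B2, B2–B3, B2–B4, B4–B5, B4–B6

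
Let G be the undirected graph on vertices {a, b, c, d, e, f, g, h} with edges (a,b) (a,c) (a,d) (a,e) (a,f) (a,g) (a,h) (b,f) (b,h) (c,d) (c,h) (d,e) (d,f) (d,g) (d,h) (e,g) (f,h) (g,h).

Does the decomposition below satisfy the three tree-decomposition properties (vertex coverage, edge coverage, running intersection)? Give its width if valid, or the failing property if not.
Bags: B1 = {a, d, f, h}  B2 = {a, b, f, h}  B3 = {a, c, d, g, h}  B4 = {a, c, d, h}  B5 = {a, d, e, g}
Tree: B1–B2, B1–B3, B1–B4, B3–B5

No — bags containing vertex c are not connected in the tree.

A tree decomposition must satisfy three properties: every vertex lies in some bag; for every edge, both endpoints lie together in some bag; and for every vertex, the bags containing it form a connected subtree. Here bags containing vertex c are not connected in the tree, so the decomposition is invalid.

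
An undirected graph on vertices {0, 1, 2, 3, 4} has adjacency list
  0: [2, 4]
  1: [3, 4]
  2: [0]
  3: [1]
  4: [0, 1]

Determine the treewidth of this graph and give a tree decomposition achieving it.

The largest bag has 2 vertices, giving width 1; this decomposition certifies tw(G) ≤ 1. G has an edge, so its treewidth is at least 1. Hence tw(G) = 1 exactly.

Treewidth 1.
Bags: B1 = {1, 4}  B2 = {0, 4}  B3 = {0, 2}  B4 = {1, 3}
Tree: B1–B2, B2–B3, B1–B4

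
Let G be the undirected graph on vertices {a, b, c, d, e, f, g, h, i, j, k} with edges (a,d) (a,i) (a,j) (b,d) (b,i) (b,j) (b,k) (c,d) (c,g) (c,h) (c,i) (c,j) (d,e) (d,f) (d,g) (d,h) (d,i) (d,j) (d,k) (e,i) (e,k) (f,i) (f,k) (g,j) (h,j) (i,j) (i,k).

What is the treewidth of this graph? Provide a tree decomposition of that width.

Treewidth 3.
One such decomposition:
Bags: B1 = {b, d, i, k}  B2 = {b, d, i, j}  B3 = {d, e, i, k}  B4 = {d, f, i, k}  B5 = {a, d, i, j}  B6 = {c, d, i, j}  B7 = {c, d, g, j}  B8 = {c, d, h, j}
Tree: B1–B2, B1–B3, B1–B4, B2–B5, B5–B6, B6–B7, B6–B8

Each bag holds 4 vertices, so the decomposition has width 3, which upper-bounds the treewidth. On the other hand G contains the 4-clique {c, d, g, j}. A clique must lie in a single bag of any decomposition, so no decomposition can have width below 3. Therefore the treewidth is 3.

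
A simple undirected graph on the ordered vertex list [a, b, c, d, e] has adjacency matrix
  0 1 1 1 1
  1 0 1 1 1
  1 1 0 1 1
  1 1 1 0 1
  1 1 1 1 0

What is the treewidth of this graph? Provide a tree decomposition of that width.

With just one bag of size 5, the width is 5 − 1 = 4, so tw(G) ≤ 4. Conversely, {a, b, c, d, e} is a clique of size 5, and the vertices of any clique must share a bag in every tree decomposition; so some bag has ≥ 5 vertices and tw(G) ≥ 4. The upper and lower bounds meet at 4, so that is the treewidth.

Treewidth 4.
One such decomposition:
Bags: B1 = {a, b, c, d, e}
Tree: (single bag)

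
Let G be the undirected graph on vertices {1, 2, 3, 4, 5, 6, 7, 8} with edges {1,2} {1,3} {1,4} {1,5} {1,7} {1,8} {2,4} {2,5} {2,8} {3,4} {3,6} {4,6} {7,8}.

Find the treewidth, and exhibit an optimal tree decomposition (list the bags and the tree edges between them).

Treewidth 2.
One such decomposition:
Bags: B1 = {1, 2, 4}  B2 = {1, 2, 8}  B3 = {1, 3, 4}  B4 = {1, 7, 8}  B5 = {1, 2, 5}  B6 = {3, 4, 6}
Tree: B1–B2, B1–B3, B2–B4, B1–B5, B3–B6

The largest bag has 3 vertices, giving width 2; this decomposition certifies tw(G) ≤ 2. For the lower bound, the 3 vertices {1, 2, 8} are pairwise adjacent, and any tree decomposition puts a clique entirely inside one bag — forcing width ≥ 2. The upper and lower bounds meet at 2, so that is the treewidth.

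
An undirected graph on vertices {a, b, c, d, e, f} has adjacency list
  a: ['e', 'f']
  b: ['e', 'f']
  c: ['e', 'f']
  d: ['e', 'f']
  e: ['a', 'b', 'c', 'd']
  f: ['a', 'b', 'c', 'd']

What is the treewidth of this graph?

A width-2 tree decomposition is:
Bags: B1 = {a, e, f}  B2 = {c, e, f}  B3 = {b, e, f}  B4 = {d, e, f}
Tree: B1–B2, B2–B3, B3–B4
Each bag holds 3 vertices, so the decomposition has width 2, which upper-bounds the treewidth. Since e–a–f–c–e is a cycle in G, G is not acyclic. Forests are exactly the graphs of treewidth ≤ 1, so tw(G) ≥ 2. Therefore the treewidth is 2.

2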